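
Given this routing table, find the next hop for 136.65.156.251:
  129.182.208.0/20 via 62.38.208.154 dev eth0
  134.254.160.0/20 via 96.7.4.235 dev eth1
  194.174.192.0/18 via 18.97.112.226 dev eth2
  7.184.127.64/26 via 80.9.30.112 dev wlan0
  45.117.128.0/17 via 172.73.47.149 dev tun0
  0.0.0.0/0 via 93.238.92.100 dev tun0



Longest prefix match for 136.65.156.251:
  /20 129.182.208.0: no
  /20 134.254.160.0: no
  /18 194.174.192.0: no
  /26 7.184.127.64: no
  /17 45.117.128.0: no
  /0 0.0.0.0: MATCH
Selected: next-hop 93.238.92.100 via tun0 (matched /0)


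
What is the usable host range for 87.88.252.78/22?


Network: 87.88.252.0
Broadcast: 87.88.255.255
First usable = network + 1
Last usable = broadcast - 1
Range: 87.88.252.1 to 87.88.255.254


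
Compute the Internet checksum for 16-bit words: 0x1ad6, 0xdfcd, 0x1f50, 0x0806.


Sum all words (with carry folding):
+ 0x1ad6 = 0x1ad6
+ 0xdfcd = 0xfaa3
+ 0x1f50 = 0x19f4
+ 0x0806 = 0x21fa
One's complement: ~0x21fa
Checksum = 0xde05


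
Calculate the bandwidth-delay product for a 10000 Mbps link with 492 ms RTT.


BDP = bandwidth * RTT
= 10000 Mbps * 492 ms
= 10000 * 1e6 * 492 / 1000 bits
= 4920000000 bits
= 615000000 bytes
= 600585.9375 KB
BDP = 4920000000 bits (615000000 bytes)


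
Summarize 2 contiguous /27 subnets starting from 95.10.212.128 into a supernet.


Original prefix: /27
Number of subnets: 2 = 2^1
New prefix = 27 - 1 = 26
Supernet: 95.10.212.128/26


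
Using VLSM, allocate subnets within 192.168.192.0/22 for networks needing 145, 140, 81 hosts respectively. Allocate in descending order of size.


145 hosts -> /24 (254 usable): 192.168.192.0/24
140 hosts -> /24 (254 usable): 192.168.193.0/24
81 hosts -> /25 (126 usable): 192.168.194.0/25
Allocation: 192.168.192.0/24 (145 hosts, 254 usable); 192.168.193.0/24 (140 hosts, 254 usable); 192.168.194.0/25 (81 hosts, 126 usable)


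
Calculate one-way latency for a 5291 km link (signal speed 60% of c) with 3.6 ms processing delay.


Speed = 0.6 * 3e5 km/s = 180000 km/s
Propagation delay = 5291 / 180000 = 0.0294 s = 29.3944 ms
Processing delay = 3.6 ms
Total one-way latency = 32.9944 ms


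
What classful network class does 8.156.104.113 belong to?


First octet: 8
Binary: 00001000
0xxxxxxx -> Class A (1-126)
Class A, default mask 255.0.0.0 (/8)


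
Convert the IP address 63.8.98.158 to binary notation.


63 = 00111111
8 = 00001000
98 = 01100010
158 = 10011110
Binary: 00111111.00001000.01100010.10011110


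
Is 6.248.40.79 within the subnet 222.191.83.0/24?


Subnet network: 222.191.83.0
Test IP AND mask: 6.248.40.0
No, 6.248.40.79 is not in 222.191.83.0/24


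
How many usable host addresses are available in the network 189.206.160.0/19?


Host bits = 32 - 19 = 13
Total addresses = 2^13 = 8192
Usable = total - 2 (network and broadcast)
Usable hosts: 8190


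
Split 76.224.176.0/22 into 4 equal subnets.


New prefix = 22 + 2 = 24
Each subnet has 256 addresses
  76.224.176.0/24
  76.224.177.0/24
  76.224.178.0/24
  76.224.179.0/24
Subnets: 76.224.176.0/24, 76.224.177.0/24, 76.224.178.0/24, 76.224.179.0/24


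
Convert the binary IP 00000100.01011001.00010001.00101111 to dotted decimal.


00000100 = 4
01011001 = 89
00010001 = 17
00101111 = 47
IP: 4.89.17.47


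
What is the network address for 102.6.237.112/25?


IP:   01100110.00000110.11101101.01110000
Mask: 11111111.11111111.11111111.10000000
AND operation:
Net:  01100110.00000110.11101101.00000000
Network: 102.6.237.0/25


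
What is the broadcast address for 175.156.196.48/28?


Network: 175.156.196.48/28
Host bits = 4
Set all host bits to 1:
Broadcast: 175.156.196.63


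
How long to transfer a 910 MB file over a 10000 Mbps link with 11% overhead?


Effective throughput = 10000 * (1 - 11/100) = 8900 Mbps
File size in Mb = 910 * 8 = 7280 Mb
Time = 7280 / 8900
Time = 0.818 seconds


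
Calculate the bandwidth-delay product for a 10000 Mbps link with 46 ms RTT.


BDP = bandwidth * RTT
= 10000 Mbps * 46 ms
= 10000 * 1e6 * 46 / 1000 bits
= 460000000 bits
= 57500000 bytes
= 56152.3438 KB
BDP = 460000000 bits (57500000 bytes)


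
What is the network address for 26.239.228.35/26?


IP:   00011010.11101111.11100100.00100011
Mask: 11111111.11111111.11111111.11000000
AND operation:
Net:  00011010.11101111.11100100.00000000
Network: 26.239.228.0/26


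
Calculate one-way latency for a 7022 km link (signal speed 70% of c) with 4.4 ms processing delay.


Speed = 0.7 * 3e5 km/s = 210000 km/s
Propagation delay = 7022 / 210000 = 0.0334 s = 33.4381 ms
Processing delay = 4.4 ms
Total one-way latency = 37.8381 ms


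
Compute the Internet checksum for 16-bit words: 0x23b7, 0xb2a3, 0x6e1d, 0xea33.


Sum all words (with carry folding):
+ 0x23b7 = 0x23b7
+ 0xb2a3 = 0xd65a
+ 0x6e1d = 0x4478
+ 0xea33 = 0x2eac
One's complement: ~0x2eac
Checksum = 0xd153


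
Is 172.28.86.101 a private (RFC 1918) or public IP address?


RFC 1918 private ranges:
  10.0.0.0/8 (10.0.0.0 - 10.255.255.255)
  172.16.0.0/12 (172.16.0.0 - 172.31.255.255)
  192.168.0.0/16 (192.168.0.0 - 192.168.255.255)
Private (in 172.16.0.0/12)


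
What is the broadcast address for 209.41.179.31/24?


Network: 209.41.179.0/24
Host bits = 8
Set all host bits to 1:
Broadcast: 209.41.179.255


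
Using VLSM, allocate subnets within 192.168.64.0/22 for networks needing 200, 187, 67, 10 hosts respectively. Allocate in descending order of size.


200 hosts -> /24 (254 usable): 192.168.64.0/24
187 hosts -> /24 (254 usable): 192.168.65.0/24
67 hosts -> /25 (126 usable): 192.168.66.0/25
10 hosts -> /28 (14 usable): 192.168.66.128/28
Allocation: 192.168.64.0/24 (200 hosts, 254 usable); 192.168.65.0/24 (187 hosts, 254 usable); 192.168.66.0/25 (67 hosts, 126 usable); 192.168.66.128/28 (10 hosts, 14 usable)


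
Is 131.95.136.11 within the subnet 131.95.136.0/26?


Subnet network: 131.95.136.0
Test IP AND mask: 131.95.136.0
Yes, 131.95.136.11 is in 131.95.136.0/26


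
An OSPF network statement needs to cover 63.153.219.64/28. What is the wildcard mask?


Subnet mask: 255.255.255.240
Wildcard = 255.255.255.255 - subnet mask
255 - 255 = 0
255 - 255 = 0
255 - 255 = 0
255 - 240 = 15
Wildcard: 0.0.0.15


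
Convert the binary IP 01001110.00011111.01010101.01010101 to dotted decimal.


01001110 = 78
00011111 = 31
01010101 = 85
01010101 = 85
IP: 78.31.85.85


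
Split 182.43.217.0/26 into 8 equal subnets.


New prefix = 26 + 3 = 29
Each subnet has 8 addresses
  182.43.217.0/29
  182.43.217.8/29
  182.43.217.16/29
  182.43.217.24/29
  182.43.217.32/29
  182.43.217.40/29
  182.43.217.48/29
  182.43.217.56/29
Subnets: 182.43.217.0/29, 182.43.217.8/29, 182.43.217.16/29, 182.43.217.24/29, 182.43.217.32/29, 182.43.217.40/29, 182.43.217.48/29, 182.43.217.56/29


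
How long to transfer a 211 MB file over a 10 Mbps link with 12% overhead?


Effective throughput = 10 * (1 - 12/100) = 8.8 Mbps
File size in Mb = 211 * 8 = 1688 Mb
Time = 1688 / 8.8
Time = 191.8182 seconds


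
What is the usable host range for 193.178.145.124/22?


Network: 193.178.144.0
Broadcast: 193.178.147.255
First usable = network + 1
Last usable = broadcast - 1
Range: 193.178.144.1 to 193.178.147.254


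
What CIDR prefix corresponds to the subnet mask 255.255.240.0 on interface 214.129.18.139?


Binary: 11111111.11111111.11110000.00000000
Count leading 1s
Prefix: /20


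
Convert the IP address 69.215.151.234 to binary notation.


69 = 01000101
215 = 11010111
151 = 10010111
234 = 11101010
Binary: 01000101.11010111.10010111.11101010


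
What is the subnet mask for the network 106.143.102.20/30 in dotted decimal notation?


/30 means 30 network bits, 2 host bits
Binary: 11111111111111111111111111111100
Mask: 255.255.255.252


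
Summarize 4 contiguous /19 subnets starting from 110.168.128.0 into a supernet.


Original prefix: /19
Number of subnets: 4 = 2^2
New prefix = 19 - 2 = 17
Supernet: 110.168.128.0/17


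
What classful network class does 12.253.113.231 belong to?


First octet: 12
Binary: 00001100
0xxxxxxx -> Class A (1-126)
Class A, default mask 255.0.0.0 (/8)


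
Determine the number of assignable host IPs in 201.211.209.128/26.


Host bits = 32 - 26 = 6
Total addresses = 2^6 = 64
Usable = total - 2 (network and broadcast)
Usable hosts: 62


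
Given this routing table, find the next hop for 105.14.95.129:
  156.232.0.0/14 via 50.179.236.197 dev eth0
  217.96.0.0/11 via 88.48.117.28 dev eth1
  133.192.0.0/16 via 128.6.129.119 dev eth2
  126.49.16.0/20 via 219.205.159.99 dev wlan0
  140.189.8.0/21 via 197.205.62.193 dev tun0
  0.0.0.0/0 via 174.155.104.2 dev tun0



Longest prefix match for 105.14.95.129:
  /14 156.232.0.0: no
  /11 217.96.0.0: no
  /16 133.192.0.0: no
  /20 126.49.16.0: no
  /21 140.189.8.0: no
  /0 0.0.0.0: MATCH
Selected: next-hop 174.155.104.2 via tun0 (matched /0)


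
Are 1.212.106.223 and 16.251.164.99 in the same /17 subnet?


Mask: 255.255.128.0
1.212.106.223 AND mask = 1.212.0.0
16.251.164.99 AND mask = 16.251.128.0
No, different subnets (1.212.0.0 vs 16.251.128.0)


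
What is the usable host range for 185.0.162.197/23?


Network: 185.0.162.0
Broadcast: 185.0.163.255
First usable = network + 1
Last usable = broadcast - 1
Range: 185.0.162.1 to 185.0.163.254


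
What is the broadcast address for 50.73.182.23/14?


Network: 50.72.0.0/14
Host bits = 18
Set all host bits to 1:
Broadcast: 50.75.255.255


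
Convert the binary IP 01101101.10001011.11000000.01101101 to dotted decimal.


01101101 = 109
10001011 = 139
11000000 = 192
01101101 = 109
IP: 109.139.192.109


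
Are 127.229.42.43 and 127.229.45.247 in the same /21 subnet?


Mask: 255.255.248.0
127.229.42.43 AND mask = 127.229.40.0
127.229.45.247 AND mask = 127.229.40.0
Yes, same subnet (127.229.40.0)


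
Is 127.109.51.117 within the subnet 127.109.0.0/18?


Subnet network: 127.109.0.0
Test IP AND mask: 127.109.0.0
Yes, 127.109.51.117 is in 127.109.0.0/18


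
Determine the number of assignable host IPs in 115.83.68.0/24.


Host bits = 32 - 24 = 8
Total addresses = 2^8 = 256
Usable = total - 2 (network and broadcast)
Usable hosts: 254


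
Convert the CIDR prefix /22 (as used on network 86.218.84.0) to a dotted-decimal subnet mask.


/22 means 22 network bits, 10 host bits
Binary: 11111111111111111111110000000000
Mask: 255.255.252.0


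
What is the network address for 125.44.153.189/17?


IP:   01111101.00101100.10011001.10111101
Mask: 11111111.11111111.10000000.00000000
AND operation:
Net:  01111101.00101100.10000000.00000000
Network: 125.44.128.0/17


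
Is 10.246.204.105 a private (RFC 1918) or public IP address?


RFC 1918 private ranges:
  10.0.0.0/8 (10.0.0.0 - 10.255.255.255)
  172.16.0.0/12 (172.16.0.0 - 172.31.255.255)
  192.168.0.0/16 (192.168.0.0 - 192.168.255.255)
Private (in 10.0.0.0/8)


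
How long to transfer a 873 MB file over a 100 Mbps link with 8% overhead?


Effective throughput = 100 * (1 - 8/100) = 92 Mbps
File size in Mb = 873 * 8 = 6984 Mb
Time = 6984 / 92
Time = 75.913 seconds


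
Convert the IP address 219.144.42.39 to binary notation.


219 = 11011011
144 = 10010000
42 = 00101010
39 = 00100111
Binary: 11011011.10010000.00101010.00100111


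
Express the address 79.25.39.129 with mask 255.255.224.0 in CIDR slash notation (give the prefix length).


Binary: 11111111.11111111.11100000.00000000
Count leading 1s
Prefix: /19


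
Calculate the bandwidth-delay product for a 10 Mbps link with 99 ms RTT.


BDP = bandwidth * RTT
= 10 Mbps * 99 ms
= 10 * 1e6 * 99 / 1000 bits
= 990000 bits
= 123750 bytes
= 120.8496 KB
BDP = 990000 bits (123750 bytes)


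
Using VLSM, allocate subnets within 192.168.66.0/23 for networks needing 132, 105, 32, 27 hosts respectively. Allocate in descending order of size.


132 hosts -> /24 (254 usable): 192.168.66.0/24
105 hosts -> /25 (126 usable): 192.168.67.0/25
32 hosts -> /26 (62 usable): 192.168.67.128/26
27 hosts -> /27 (30 usable): 192.168.67.192/27
Allocation: 192.168.66.0/24 (132 hosts, 254 usable); 192.168.67.0/25 (105 hosts, 126 usable); 192.168.67.128/26 (32 hosts, 62 usable); 192.168.67.192/27 (27 hosts, 30 usable)


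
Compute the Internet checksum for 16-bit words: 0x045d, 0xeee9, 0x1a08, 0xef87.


Sum all words (with carry folding):
+ 0x045d = 0x045d
+ 0xeee9 = 0xf346
+ 0x1a08 = 0x0d4f
+ 0xef87 = 0xfcd6
One's complement: ~0xfcd6
Checksum = 0x0329


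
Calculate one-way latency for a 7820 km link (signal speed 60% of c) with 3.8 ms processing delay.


Speed = 0.6 * 3e5 km/s = 180000 km/s
Propagation delay = 7820 / 180000 = 0.0434 s = 43.4444 ms
Processing delay = 3.8 ms
Total one-way latency = 47.2444 ms


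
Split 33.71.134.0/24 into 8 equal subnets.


New prefix = 24 + 3 = 27
Each subnet has 32 addresses
  33.71.134.0/27
  33.71.134.32/27
  33.71.134.64/27
  33.71.134.96/27
  33.71.134.128/27
  33.71.134.160/27
  33.71.134.192/27
  33.71.134.224/27
Subnets: 33.71.134.0/27, 33.71.134.32/27, 33.71.134.64/27, 33.71.134.96/27, 33.71.134.128/27, 33.71.134.160/27, 33.71.134.192/27, 33.71.134.224/27


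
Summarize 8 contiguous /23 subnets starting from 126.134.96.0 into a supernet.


Original prefix: /23
Number of subnets: 8 = 2^3
New prefix = 23 - 3 = 20
Supernet: 126.134.96.0/20


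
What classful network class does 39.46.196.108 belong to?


First octet: 39
Binary: 00100111
0xxxxxxx -> Class A (1-126)
Class A, default mask 255.0.0.0 (/8)


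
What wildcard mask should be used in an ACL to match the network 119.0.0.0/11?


Subnet mask: 255.224.0.0
Wildcard = 255.255.255.255 - subnet mask
255 - 255 = 0
255 - 224 = 31
255 - 0 = 255
255 - 0 = 255
Wildcard: 0.31.255.255


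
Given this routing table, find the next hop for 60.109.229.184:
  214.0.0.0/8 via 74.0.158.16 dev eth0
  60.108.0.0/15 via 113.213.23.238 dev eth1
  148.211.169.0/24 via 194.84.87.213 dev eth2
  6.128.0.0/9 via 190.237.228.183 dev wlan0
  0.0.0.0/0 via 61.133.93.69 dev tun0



Longest prefix match for 60.109.229.184:
  /8 214.0.0.0: no
  /15 60.108.0.0: MATCH
  /24 148.211.169.0: no
  /9 6.128.0.0: no
  /0 0.0.0.0: MATCH
Selected: next-hop 113.213.23.238 via eth1 (matched /15)


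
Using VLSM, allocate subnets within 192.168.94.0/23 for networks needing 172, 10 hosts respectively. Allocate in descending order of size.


172 hosts -> /24 (254 usable): 192.168.94.0/24
10 hosts -> /28 (14 usable): 192.168.95.0/28
Allocation: 192.168.94.0/24 (172 hosts, 254 usable); 192.168.95.0/28 (10 hosts, 14 usable)


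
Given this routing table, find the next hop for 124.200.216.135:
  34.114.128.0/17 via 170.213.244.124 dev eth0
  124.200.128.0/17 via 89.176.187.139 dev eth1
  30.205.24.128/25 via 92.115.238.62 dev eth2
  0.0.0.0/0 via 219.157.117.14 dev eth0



Longest prefix match for 124.200.216.135:
  /17 34.114.128.0: no
  /17 124.200.128.0: MATCH
  /25 30.205.24.128: no
  /0 0.0.0.0: MATCH
Selected: next-hop 89.176.187.139 via eth1 (matched /17)


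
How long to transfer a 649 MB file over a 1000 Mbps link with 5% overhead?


Effective throughput = 1000 * (1 - 5/100) = 950 Mbps
File size in Mb = 649 * 8 = 5192 Mb
Time = 5192 / 950
Time = 5.4653 seconds


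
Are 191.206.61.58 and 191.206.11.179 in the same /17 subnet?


Mask: 255.255.128.0
191.206.61.58 AND mask = 191.206.0.0
191.206.11.179 AND mask = 191.206.0.0
Yes, same subnet (191.206.0.0)


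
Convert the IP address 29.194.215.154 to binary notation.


29 = 00011101
194 = 11000010
215 = 11010111
154 = 10011010
Binary: 00011101.11000010.11010111.10011010


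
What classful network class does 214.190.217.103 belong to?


First octet: 214
Binary: 11010110
110xxxxx -> Class C (192-223)
Class C, default mask 255.255.255.0 (/24)


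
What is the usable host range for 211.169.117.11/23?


Network: 211.169.116.0
Broadcast: 211.169.117.255
First usable = network + 1
Last usable = broadcast - 1
Range: 211.169.116.1 to 211.169.117.254


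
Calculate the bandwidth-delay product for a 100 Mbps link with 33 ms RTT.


BDP = bandwidth * RTT
= 100 Mbps * 33 ms
= 100 * 1e6 * 33 / 1000 bits
= 3300000 bits
= 412500 bytes
= 402.832 KB
BDP = 3300000 bits (412500 bytes)


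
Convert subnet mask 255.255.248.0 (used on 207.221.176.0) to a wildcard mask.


Subnet mask: 255.255.248.0
Wildcard = 255.255.255.255 - subnet mask
255 - 255 = 0
255 - 255 = 0
255 - 248 = 7
255 - 0 = 255
Wildcard: 0.0.7.255


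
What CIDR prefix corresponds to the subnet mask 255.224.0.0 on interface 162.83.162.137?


Binary: 11111111.11100000.00000000.00000000
Count leading 1s
Prefix: /11


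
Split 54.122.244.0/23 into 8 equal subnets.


New prefix = 23 + 3 = 26
Each subnet has 64 addresses
  54.122.244.0/26
  54.122.244.64/26
  54.122.244.128/26
  54.122.244.192/26
  54.122.245.0/26
  54.122.245.64/26
  54.122.245.128/26
  54.122.245.192/26
Subnets: 54.122.244.0/26, 54.122.244.64/26, 54.122.244.128/26, 54.122.244.192/26, 54.122.245.0/26, 54.122.245.64/26, 54.122.245.128/26, 54.122.245.192/26


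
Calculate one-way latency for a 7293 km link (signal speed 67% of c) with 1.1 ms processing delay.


Speed = 0.67 * 3e5 km/s = 201000 km/s
Propagation delay = 7293 / 201000 = 0.0363 s = 36.2836 ms
Processing delay = 1.1 ms
Total one-way latency = 37.3836 ms


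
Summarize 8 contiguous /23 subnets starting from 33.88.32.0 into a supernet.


Original prefix: /23
Number of subnets: 8 = 2^3
New prefix = 23 - 3 = 20
Supernet: 33.88.32.0/20


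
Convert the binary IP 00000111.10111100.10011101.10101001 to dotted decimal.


00000111 = 7
10111100 = 188
10011101 = 157
10101001 = 169
IP: 7.188.157.169


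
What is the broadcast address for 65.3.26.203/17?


Network: 65.3.0.0/17
Host bits = 15
Set all host bits to 1:
Broadcast: 65.3.127.255


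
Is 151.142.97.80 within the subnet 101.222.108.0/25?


Subnet network: 101.222.108.0
Test IP AND mask: 151.142.97.0
No, 151.142.97.80 is not in 101.222.108.0/25


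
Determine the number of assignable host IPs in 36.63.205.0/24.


Host bits = 32 - 24 = 8
Total addresses = 2^8 = 256
Usable = total - 2 (network and broadcast)
Usable hosts: 254


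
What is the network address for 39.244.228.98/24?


IP:   00100111.11110100.11100100.01100010
Mask: 11111111.11111111.11111111.00000000
AND operation:
Net:  00100111.11110100.11100100.00000000
Network: 39.244.228.0/24


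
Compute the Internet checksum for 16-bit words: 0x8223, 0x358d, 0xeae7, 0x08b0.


Sum all words (with carry folding):
+ 0x8223 = 0x8223
+ 0x358d = 0xb7b0
+ 0xeae7 = 0xa298
+ 0x08b0 = 0xab48
One's complement: ~0xab48
Checksum = 0x54b7


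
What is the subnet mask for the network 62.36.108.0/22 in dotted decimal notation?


/22 means 22 network bits, 10 host bits
Binary: 11111111111111111111110000000000
Mask: 255.255.252.0


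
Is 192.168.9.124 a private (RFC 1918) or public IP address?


RFC 1918 private ranges:
  10.0.0.0/8 (10.0.0.0 - 10.255.255.255)
  172.16.0.0/12 (172.16.0.0 - 172.31.255.255)
  192.168.0.0/16 (192.168.0.0 - 192.168.255.255)
Private (in 192.168.0.0/16)


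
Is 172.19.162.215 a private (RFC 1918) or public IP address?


RFC 1918 private ranges:
  10.0.0.0/8 (10.0.0.0 - 10.255.255.255)
  172.16.0.0/12 (172.16.0.0 - 172.31.255.255)
  192.168.0.0/16 (192.168.0.0 - 192.168.255.255)
Private (in 172.16.0.0/12)


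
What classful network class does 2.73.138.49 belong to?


First octet: 2
Binary: 00000010
0xxxxxxx -> Class A (1-126)
Class A, default mask 255.0.0.0 (/8)


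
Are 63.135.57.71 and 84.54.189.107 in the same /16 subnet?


Mask: 255.255.0.0
63.135.57.71 AND mask = 63.135.0.0
84.54.189.107 AND mask = 84.54.0.0
No, different subnets (63.135.0.0 vs 84.54.0.0)


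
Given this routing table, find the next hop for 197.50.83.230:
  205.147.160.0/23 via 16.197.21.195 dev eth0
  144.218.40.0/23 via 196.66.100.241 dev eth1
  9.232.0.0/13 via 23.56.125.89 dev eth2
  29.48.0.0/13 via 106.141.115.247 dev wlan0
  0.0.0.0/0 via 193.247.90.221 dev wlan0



Longest prefix match for 197.50.83.230:
  /23 205.147.160.0: no
  /23 144.218.40.0: no
  /13 9.232.0.0: no
  /13 29.48.0.0: no
  /0 0.0.0.0: MATCH
Selected: next-hop 193.247.90.221 via wlan0 (matched /0)


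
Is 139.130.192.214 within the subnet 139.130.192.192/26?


Subnet network: 139.130.192.192
Test IP AND mask: 139.130.192.192
Yes, 139.130.192.214 is in 139.130.192.192/26


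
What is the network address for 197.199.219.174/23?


IP:   11000101.11000111.11011011.10101110
Mask: 11111111.11111111.11111110.00000000
AND operation:
Net:  11000101.11000111.11011010.00000000
Network: 197.199.218.0/23


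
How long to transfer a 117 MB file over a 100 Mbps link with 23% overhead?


Effective throughput = 100 * (1 - 23/100) = 77 Mbps
File size in Mb = 117 * 8 = 936 Mb
Time = 936 / 77
Time = 12.1558 seconds


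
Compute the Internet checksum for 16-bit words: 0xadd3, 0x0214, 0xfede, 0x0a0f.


Sum all words (with carry folding):
+ 0xadd3 = 0xadd3
+ 0x0214 = 0xafe7
+ 0xfede = 0xaec6
+ 0x0a0f = 0xb8d5
One's complement: ~0xb8d5
Checksum = 0x472a


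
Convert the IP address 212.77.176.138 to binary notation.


212 = 11010100
77 = 01001101
176 = 10110000
138 = 10001010
Binary: 11010100.01001101.10110000.10001010


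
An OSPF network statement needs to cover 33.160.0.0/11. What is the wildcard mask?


Subnet mask: 255.224.0.0
Wildcard = 255.255.255.255 - subnet mask
255 - 255 = 0
255 - 224 = 31
255 - 0 = 255
255 - 0 = 255
Wildcard: 0.31.255.255


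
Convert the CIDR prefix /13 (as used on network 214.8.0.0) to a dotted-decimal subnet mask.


/13 means 13 network bits, 19 host bits
Binary: 11111111111110000000000000000000
Mask: 255.248.0.0


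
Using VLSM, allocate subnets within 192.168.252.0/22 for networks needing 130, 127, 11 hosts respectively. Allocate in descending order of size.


130 hosts -> /24 (254 usable): 192.168.252.0/24
127 hosts -> /24 (254 usable): 192.168.253.0/24
11 hosts -> /28 (14 usable): 192.168.254.0/28
Allocation: 192.168.252.0/24 (130 hosts, 254 usable); 192.168.253.0/24 (127 hosts, 254 usable); 192.168.254.0/28 (11 hosts, 14 usable)


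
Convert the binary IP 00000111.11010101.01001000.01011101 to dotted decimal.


00000111 = 7
11010101 = 213
01001000 = 72
01011101 = 93
IP: 7.213.72.93


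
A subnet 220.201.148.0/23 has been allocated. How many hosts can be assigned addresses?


Host bits = 32 - 23 = 9
Total addresses = 2^9 = 512
Usable = total - 2 (network and broadcast)
Usable hosts: 510


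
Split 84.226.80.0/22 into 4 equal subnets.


New prefix = 22 + 2 = 24
Each subnet has 256 addresses
  84.226.80.0/24
  84.226.81.0/24
  84.226.82.0/24
  84.226.83.0/24
Subnets: 84.226.80.0/24, 84.226.81.0/24, 84.226.82.0/24, 84.226.83.0/24


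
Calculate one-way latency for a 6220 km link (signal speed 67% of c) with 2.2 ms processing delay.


Speed = 0.67 * 3e5 km/s = 201000 km/s
Propagation delay = 6220 / 201000 = 0.0309 s = 30.9453 ms
Processing delay = 2.2 ms
Total one-way latency = 33.1453 ms


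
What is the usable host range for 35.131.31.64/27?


Network: 35.131.31.64
Broadcast: 35.131.31.95
First usable = network + 1
Last usable = broadcast - 1
Range: 35.131.31.65 to 35.131.31.94


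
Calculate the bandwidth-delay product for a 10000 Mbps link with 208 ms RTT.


BDP = bandwidth * RTT
= 10000 Mbps * 208 ms
= 10000 * 1e6 * 208 / 1000 bits
= 2080000000 bits
= 260000000 bytes
= 253906.25 KB
BDP = 2080000000 bits (260000000 bytes)


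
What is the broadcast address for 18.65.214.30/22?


Network: 18.65.212.0/22
Host bits = 10
Set all host bits to 1:
Broadcast: 18.65.215.255


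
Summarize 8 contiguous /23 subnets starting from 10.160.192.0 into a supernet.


Original prefix: /23
Number of subnets: 8 = 2^3
New prefix = 23 - 3 = 20
Supernet: 10.160.192.0/20


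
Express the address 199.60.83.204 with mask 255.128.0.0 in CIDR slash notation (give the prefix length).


Binary: 11111111.10000000.00000000.00000000
Count leading 1s
Prefix: /9


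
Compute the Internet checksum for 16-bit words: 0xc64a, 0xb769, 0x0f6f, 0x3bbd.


Sum all words (with carry folding):
+ 0xc64a = 0xc64a
+ 0xb769 = 0x7db4
+ 0x0f6f = 0x8d23
+ 0x3bbd = 0xc8e0
One's complement: ~0xc8e0
Checksum = 0x371f


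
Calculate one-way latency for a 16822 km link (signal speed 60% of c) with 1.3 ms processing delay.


Speed = 0.6 * 3e5 km/s = 180000 km/s
Propagation delay = 16822 / 180000 = 0.0935 s = 93.4556 ms
Processing delay = 1.3 ms
Total one-way latency = 94.7556 ms


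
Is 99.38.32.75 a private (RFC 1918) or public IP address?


RFC 1918 private ranges:
  10.0.0.0/8 (10.0.0.0 - 10.255.255.255)
  172.16.0.0/12 (172.16.0.0 - 172.31.255.255)
  192.168.0.0/16 (192.168.0.0 - 192.168.255.255)
Public (not in any RFC 1918 range)


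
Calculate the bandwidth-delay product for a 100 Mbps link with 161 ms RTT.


BDP = bandwidth * RTT
= 100 Mbps * 161 ms
= 100 * 1e6 * 161 / 1000 bits
= 16100000 bits
= 2012500 bytes
= 1965.332 KB
BDP = 16100000 bits (2012500 bytes)


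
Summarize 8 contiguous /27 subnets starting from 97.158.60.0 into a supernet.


Original prefix: /27
Number of subnets: 8 = 2^3
New prefix = 27 - 3 = 24
Supernet: 97.158.60.0/24


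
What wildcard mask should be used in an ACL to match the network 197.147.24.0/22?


Subnet mask: 255.255.252.0
Wildcard = 255.255.255.255 - subnet mask
255 - 255 = 0
255 - 255 = 0
255 - 252 = 3
255 - 0 = 255
Wildcard: 0.0.3.255


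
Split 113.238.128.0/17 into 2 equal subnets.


New prefix = 17 + 1 = 18
Each subnet has 16384 addresses
  113.238.128.0/18
  113.238.192.0/18
Subnets: 113.238.128.0/18, 113.238.192.0/18


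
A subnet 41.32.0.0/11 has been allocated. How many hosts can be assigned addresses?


Host bits = 32 - 11 = 21
Total addresses = 2^21 = 2097152
Usable = total - 2 (network and broadcast)
Usable hosts: 2097150


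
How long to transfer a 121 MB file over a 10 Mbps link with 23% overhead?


Effective throughput = 10 * (1 - 23/100) = 7.7 Mbps
File size in Mb = 121 * 8 = 968 Mb
Time = 968 / 7.7
Time = 125.7143 seconds


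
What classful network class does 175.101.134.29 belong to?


First octet: 175
Binary: 10101111
10xxxxxx -> Class B (128-191)
Class B, default mask 255.255.0.0 (/16)


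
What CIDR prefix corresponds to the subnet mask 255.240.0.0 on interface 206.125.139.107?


Binary: 11111111.11110000.00000000.00000000
Count leading 1s
Prefix: /12


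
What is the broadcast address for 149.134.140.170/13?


Network: 149.128.0.0/13
Host bits = 19
Set all host bits to 1:
Broadcast: 149.135.255.255


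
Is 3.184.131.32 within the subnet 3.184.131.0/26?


Subnet network: 3.184.131.0
Test IP AND mask: 3.184.131.0
Yes, 3.184.131.32 is in 3.184.131.0/26


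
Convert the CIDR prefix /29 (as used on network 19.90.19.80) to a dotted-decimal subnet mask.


/29 means 29 network bits, 3 host bits
Binary: 11111111111111111111111111111000
Mask: 255.255.255.248


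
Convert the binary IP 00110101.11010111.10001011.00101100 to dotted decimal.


00110101 = 53
11010111 = 215
10001011 = 139
00101100 = 44
IP: 53.215.139.44


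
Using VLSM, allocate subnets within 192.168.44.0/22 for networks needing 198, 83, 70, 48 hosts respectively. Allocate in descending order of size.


198 hosts -> /24 (254 usable): 192.168.44.0/24
83 hosts -> /25 (126 usable): 192.168.45.0/25
70 hosts -> /25 (126 usable): 192.168.45.128/25
48 hosts -> /26 (62 usable): 192.168.46.0/26
Allocation: 192.168.44.0/24 (198 hosts, 254 usable); 192.168.45.0/25 (83 hosts, 126 usable); 192.168.45.128/25 (70 hosts, 126 usable); 192.168.46.0/26 (48 hosts, 62 usable)


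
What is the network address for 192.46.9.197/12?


IP:   11000000.00101110.00001001.11000101
Mask: 11111111.11110000.00000000.00000000
AND operation:
Net:  11000000.00100000.00000000.00000000
Network: 192.32.0.0/12


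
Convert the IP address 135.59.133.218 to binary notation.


135 = 10000111
59 = 00111011
133 = 10000101
218 = 11011010
Binary: 10000111.00111011.10000101.11011010


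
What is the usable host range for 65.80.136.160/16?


Network: 65.80.0.0
Broadcast: 65.80.255.255
First usable = network + 1
Last usable = broadcast - 1
Range: 65.80.0.1 to 65.80.255.254


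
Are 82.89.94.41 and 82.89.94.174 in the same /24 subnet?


Mask: 255.255.255.0
82.89.94.41 AND mask = 82.89.94.0
82.89.94.174 AND mask = 82.89.94.0
Yes, same subnet (82.89.94.0)


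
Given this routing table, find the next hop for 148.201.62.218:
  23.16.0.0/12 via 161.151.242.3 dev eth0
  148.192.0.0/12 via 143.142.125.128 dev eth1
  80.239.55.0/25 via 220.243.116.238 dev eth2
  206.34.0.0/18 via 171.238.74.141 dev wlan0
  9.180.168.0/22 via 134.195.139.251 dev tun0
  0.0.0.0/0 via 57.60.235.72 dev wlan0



Longest prefix match for 148.201.62.218:
  /12 23.16.0.0: no
  /12 148.192.0.0: MATCH
  /25 80.239.55.0: no
  /18 206.34.0.0: no
  /22 9.180.168.0: no
  /0 0.0.0.0: MATCH
Selected: next-hop 143.142.125.128 via eth1 (matched /12)


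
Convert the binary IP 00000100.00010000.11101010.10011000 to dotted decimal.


00000100 = 4
00010000 = 16
11101010 = 234
10011000 = 152
IP: 4.16.234.152


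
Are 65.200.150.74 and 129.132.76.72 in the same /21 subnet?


Mask: 255.255.248.0
65.200.150.74 AND mask = 65.200.144.0
129.132.76.72 AND mask = 129.132.72.0
No, different subnets (65.200.144.0 vs 129.132.72.0)


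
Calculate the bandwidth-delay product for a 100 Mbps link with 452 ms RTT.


BDP = bandwidth * RTT
= 100 Mbps * 452 ms
= 100 * 1e6 * 452 / 1000 bits
= 45200000 bits
= 5650000 bytes
= 5517.5781 KB
BDP = 45200000 bits (5650000 bytes)


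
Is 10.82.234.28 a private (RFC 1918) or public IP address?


RFC 1918 private ranges:
  10.0.0.0/8 (10.0.0.0 - 10.255.255.255)
  172.16.0.0/12 (172.16.0.0 - 172.31.255.255)
  192.168.0.0/16 (192.168.0.0 - 192.168.255.255)
Private (in 10.0.0.0/8)


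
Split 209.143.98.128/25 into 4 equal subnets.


New prefix = 25 + 2 = 27
Each subnet has 32 addresses
  209.143.98.128/27
  209.143.98.160/27
  209.143.98.192/27
  209.143.98.224/27
Subnets: 209.143.98.128/27, 209.143.98.160/27, 209.143.98.192/27, 209.143.98.224/27


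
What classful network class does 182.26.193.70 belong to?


First octet: 182
Binary: 10110110
10xxxxxx -> Class B (128-191)
Class B, default mask 255.255.0.0 (/16)


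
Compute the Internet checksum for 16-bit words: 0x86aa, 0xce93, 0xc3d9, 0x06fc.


Sum all words (with carry folding):
+ 0x86aa = 0x86aa
+ 0xce93 = 0x553e
+ 0xc3d9 = 0x1918
+ 0x06fc = 0x2014
One's complement: ~0x2014
Checksum = 0xdfeb


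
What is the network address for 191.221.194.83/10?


IP:   10111111.11011101.11000010.01010011
Mask: 11111111.11000000.00000000.00000000
AND operation:
Net:  10111111.11000000.00000000.00000000
Network: 191.192.0.0/10


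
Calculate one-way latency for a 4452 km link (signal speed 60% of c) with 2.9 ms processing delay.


Speed = 0.6 * 3e5 km/s = 180000 km/s
Propagation delay = 4452 / 180000 = 0.0247 s = 24.7333 ms
Processing delay = 2.9 ms
Total one-way latency = 27.6333 ms


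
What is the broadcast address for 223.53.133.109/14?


Network: 223.52.0.0/14
Host bits = 18
Set all host bits to 1:
Broadcast: 223.55.255.255


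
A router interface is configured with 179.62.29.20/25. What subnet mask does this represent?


/25 means 25 network bits, 7 host bits
Binary: 11111111111111111111111110000000
Mask: 255.255.255.128


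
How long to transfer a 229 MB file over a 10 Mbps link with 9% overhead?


Effective throughput = 10 * (1 - 9/100) = 9.1 Mbps
File size in Mb = 229 * 8 = 1832 Mb
Time = 1832 / 9.1
Time = 201.3187 seconds


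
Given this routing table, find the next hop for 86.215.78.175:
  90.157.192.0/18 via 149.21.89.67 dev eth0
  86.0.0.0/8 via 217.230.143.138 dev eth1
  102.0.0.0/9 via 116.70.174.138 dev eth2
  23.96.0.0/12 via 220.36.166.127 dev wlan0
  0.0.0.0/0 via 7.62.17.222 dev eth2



Longest prefix match for 86.215.78.175:
  /18 90.157.192.0: no
  /8 86.0.0.0: MATCH
  /9 102.0.0.0: no
  /12 23.96.0.0: no
  /0 0.0.0.0: MATCH
Selected: next-hop 217.230.143.138 via eth1 (matched /8)


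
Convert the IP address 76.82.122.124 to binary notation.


76 = 01001100
82 = 01010010
122 = 01111010
124 = 01111100
Binary: 01001100.01010010.01111010.01111100


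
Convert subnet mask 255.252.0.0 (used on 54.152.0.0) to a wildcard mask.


Subnet mask: 255.252.0.0
Wildcard = 255.255.255.255 - subnet mask
255 - 255 = 0
255 - 252 = 3
255 - 0 = 255
255 - 0 = 255
Wildcard: 0.3.255.255


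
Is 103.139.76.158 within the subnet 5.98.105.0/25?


Subnet network: 5.98.105.0
Test IP AND mask: 103.139.76.128
No, 103.139.76.158 is not in 5.98.105.0/25


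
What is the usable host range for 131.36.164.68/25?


Network: 131.36.164.0
Broadcast: 131.36.164.127
First usable = network + 1
Last usable = broadcast - 1
Range: 131.36.164.1 to 131.36.164.126


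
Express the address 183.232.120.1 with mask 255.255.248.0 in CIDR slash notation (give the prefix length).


Binary: 11111111.11111111.11111000.00000000
Count leading 1s
Prefix: /21


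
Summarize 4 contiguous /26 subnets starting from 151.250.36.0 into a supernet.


Original prefix: /26
Number of subnets: 4 = 2^2
New prefix = 26 - 2 = 24
Supernet: 151.250.36.0/24


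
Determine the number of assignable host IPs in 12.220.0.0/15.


Host bits = 32 - 15 = 17
Total addresses = 2^17 = 131072
Usable = total - 2 (network and broadcast)
Usable hosts: 131070


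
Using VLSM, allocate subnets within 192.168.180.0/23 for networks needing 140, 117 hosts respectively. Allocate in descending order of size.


140 hosts -> /24 (254 usable): 192.168.180.0/24
117 hosts -> /25 (126 usable): 192.168.181.0/25
Allocation: 192.168.180.0/24 (140 hosts, 254 usable); 192.168.181.0/25 (117 hosts, 126 usable)


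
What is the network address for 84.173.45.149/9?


IP:   01010100.10101101.00101101.10010101
Mask: 11111111.10000000.00000000.00000000
AND operation:
Net:  01010100.10000000.00000000.00000000
Network: 84.128.0.0/9


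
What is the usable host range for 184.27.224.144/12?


Network: 184.16.0.0
Broadcast: 184.31.255.255
First usable = network + 1
Last usable = broadcast - 1
Range: 184.16.0.1 to 184.31.255.254


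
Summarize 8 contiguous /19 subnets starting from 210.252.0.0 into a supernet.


Original prefix: /19
Number of subnets: 8 = 2^3
New prefix = 19 - 3 = 16
Supernet: 210.252.0.0/16


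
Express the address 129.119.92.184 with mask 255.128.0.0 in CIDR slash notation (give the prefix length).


Binary: 11111111.10000000.00000000.00000000
Count leading 1s
Prefix: /9


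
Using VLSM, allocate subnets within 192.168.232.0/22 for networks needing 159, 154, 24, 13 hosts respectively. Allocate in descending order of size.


159 hosts -> /24 (254 usable): 192.168.232.0/24
154 hosts -> /24 (254 usable): 192.168.233.0/24
24 hosts -> /27 (30 usable): 192.168.234.0/27
13 hosts -> /28 (14 usable): 192.168.234.32/28
Allocation: 192.168.232.0/24 (159 hosts, 254 usable); 192.168.233.0/24 (154 hosts, 254 usable); 192.168.234.0/27 (24 hosts, 30 usable); 192.168.234.32/28 (13 hosts, 14 usable)


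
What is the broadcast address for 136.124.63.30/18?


Network: 136.124.0.0/18
Host bits = 14
Set all host bits to 1:
Broadcast: 136.124.63.255


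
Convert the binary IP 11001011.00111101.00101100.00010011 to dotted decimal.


11001011 = 203
00111101 = 61
00101100 = 44
00010011 = 19
IP: 203.61.44.19


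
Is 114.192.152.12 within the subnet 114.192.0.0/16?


Subnet network: 114.192.0.0
Test IP AND mask: 114.192.0.0
Yes, 114.192.152.12 is in 114.192.0.0/16


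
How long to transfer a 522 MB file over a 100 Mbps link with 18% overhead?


Effective throughput = 100 * (1 - 18/100) = 82 Mbps
File size in Mb = 522 * 8 = 4176 Mb
Time = 4176 / 82
Time = 50.9268 seconds


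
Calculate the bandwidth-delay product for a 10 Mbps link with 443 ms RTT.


BDP = bandwidth * RTT
= 10 Mbps * 443 ms
= 10 * 1e6 * 443 / 1000 bits
= 4430000 bits
= 553750 bytes
= 540.7715 KB
BDP = 4430000 bits (553750 bytes)


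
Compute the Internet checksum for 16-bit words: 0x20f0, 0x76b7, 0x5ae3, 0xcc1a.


Sum all words (with carry folding):
+ 0x20f0 = 0x20f0
+ 0x76b7 = 0x97a7
+ 0x5ae3 = 0xf28a
+ 0xcc1a = 0xbea5
One's complement: ~0xbea5
Checksum = 0x415a


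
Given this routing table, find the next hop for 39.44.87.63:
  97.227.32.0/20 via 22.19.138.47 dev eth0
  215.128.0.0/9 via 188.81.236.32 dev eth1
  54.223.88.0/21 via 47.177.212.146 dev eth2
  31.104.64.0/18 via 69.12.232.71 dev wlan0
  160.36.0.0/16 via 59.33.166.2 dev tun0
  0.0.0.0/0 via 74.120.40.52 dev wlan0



Longest prefix match for 39.44.87.63:
  /20 97.227.32.0: no
  /9 215.128.0.0: no
  /21 54.223.88.0: no
  /18 31.104.64.0: no
  /16 160.36.0.0: no
  /0 0.0.0.0: MATCH
Selected: next-hop 74.120.40.52 via wlan0 (matched /0)


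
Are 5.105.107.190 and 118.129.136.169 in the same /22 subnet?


Mask: 255.255.252.0
5.105.107.190 AND mask = 5.105.104.0
118.129.136.169 AND mask = 118.129.136.0
No, different subnets (5.105.104.0 vs 118.129.136.0)


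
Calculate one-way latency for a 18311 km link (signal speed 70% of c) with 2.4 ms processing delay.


Speed = 0.7 * 3e5 km/s = 210000 km/s
Propagation delay = 18311 / 210000 = 0.0872 s = 87.1952 ms
Processing delay = 2.4 ms
Total one-way latency = 89.5952 ms


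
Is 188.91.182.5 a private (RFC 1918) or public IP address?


RFC 1918 private ranges:
  10.0.0.0/8 (10.0.0.0 - 10.255.255.255)
  172.16.0.0/12 (172.16.0.0 - 172.31.255.255)
  192.168.0.0/16 (192.168.0.0 - 192.168.255.255)
Public (not in any RFC 1918 range)


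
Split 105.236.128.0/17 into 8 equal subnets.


New prefix = 17 + 3 = 20
Each subnet has 4096 addresses
  105.236.128.0/20
  105.236.144.0/20
  105.236.160.0/20
  105.236.176.0/20
  105.236.192.0/20
  105.236.208.0/20
  105.236.224.0/20
  105.236.240.0/20
Subnets: 105.236.128.0/20, 105.236.144.0/20, 105.236.160.0/20, 105.236.176.0/20, 105.236.192.0/20, 105.236.208.0/20, 105.236.224.0/20, 105.236.240.0/20


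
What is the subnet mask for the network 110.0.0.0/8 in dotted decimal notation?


/8 means 8 network bits, 24 host bits
Binary: 11111111000000000000000000000000
Mask: 255.0.0.0


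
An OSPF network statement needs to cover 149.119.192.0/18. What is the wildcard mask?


Subnet mask: 255.255.192.0
Wildcard = 255.255.255.255 - subnet mask
255 - 255 = 0
255 - 255 = 0
255 - 192 = 63
255 - 0 = 255
Wildcard: 0.0.63.255


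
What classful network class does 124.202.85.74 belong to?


First octet: 124
Binary: 01111100
0xxxxxxx -> Class A (1-126)
Class A, default mask 255.0.0.0 (/8)


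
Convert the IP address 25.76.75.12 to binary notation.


25 = 00011001
76 = 01001100
75 = 01001011
12 = 00001100
Binary: 00011001.01001100.01001011.00001100


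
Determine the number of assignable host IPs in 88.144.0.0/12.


Host bits = 32 - 12 = 20
Total addresses = 2^20 = 1048576
Usable = total - 2 (network and broadcast)
Usable hosts: 1048574


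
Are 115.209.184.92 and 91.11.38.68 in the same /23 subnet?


Mask: 255.255.254.0
115.209.184.92 AND mask = 115.209.184.0
91.11.38.68 AND mask = 91.11.38.0
No, different subnets (115.209.184.0 vs 91.11.38.0)


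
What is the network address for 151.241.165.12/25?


IP:   10010111.11110001.10100101.00001100
Mask: 11111111.11111111.11111111.10000000
AND operation:
Net:  10010111.11110001.10100101.00000000
Network: 151.241.165.0/25


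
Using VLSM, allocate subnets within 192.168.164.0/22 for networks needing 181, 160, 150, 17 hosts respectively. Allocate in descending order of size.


181 hosts -> /24 (254 usable): 192.168.164.0/24
160 hosts -> /24 (254 usable): 192.168.165.0/24
150 hosts -> /24 (254 usable): 192.168.166.0/24
17 hosts -> /27 (30 usable): 192.168.167.0/27
Allocation: 192.168.164.0/24 (181 hosts, 254 usable); 192.168.165.0/24 (160 hosts, 254 usable); 192.168.166.0/24 (150 hosts, 254 usable); 192.168.167.0/27 (17 hosts, 30 usable)
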